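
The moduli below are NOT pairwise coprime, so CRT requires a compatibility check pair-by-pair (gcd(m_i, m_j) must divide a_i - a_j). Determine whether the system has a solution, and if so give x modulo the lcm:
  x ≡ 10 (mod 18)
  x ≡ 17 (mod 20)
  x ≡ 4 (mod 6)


Moduli 18, 20, 6 are not pairwise coprime, so CRT works modulo lcm(m_i) when all pairwise compatibility conditions hold.
Pairwise compatibility: gcd(m_i, m_j) must divide a_i - a_j for every pair.
Merge one congruence at a time:
  Start: x ≡ 10 (mod 18).
  Combine with x ≡ 17 (mod 20): gcd(18, 20) = 2, and 17 - 10 = 7 is NOT divisible by 2.
    ⇒ system is inconsistent (no integer solution).

No solution (the system is inconsistent).


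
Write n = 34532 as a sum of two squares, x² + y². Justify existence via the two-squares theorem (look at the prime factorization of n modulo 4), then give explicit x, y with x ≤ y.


Step 1: Factor n = 34532 = 2^2 · 89 · 97.
Step 2: Check the mod-4 condition on each prime factor: 2 = 2 (special); 89 ≡ 1 (mod 4), exponent 1; 97 ≡ 1 (mod 4), exponent 1.
All primes ≡ 3 (mod 4) appear to even exponent (or don't appear), so by the two-squares theorem n IS expressible as a sum of two squares.
Step 3: Build a representation. Group n = k² · m with k = 2 and m = 89 · 97 = 8633 (a product of primes ≡ 1 (mod 4)); a representation of m scales to one of n via (k·x)² + (k·y)² = k²(x² + y²). Each prime p ≡ 1 (mod 4) is itself a sum of two squares; find a² by testing p − a² for a perfect square:
  89: 89 − 1² = 88, 89 − 2² = 85, 89 − 3² = 80, 89 − 4² = 73, 89 − 5² = 64 = 8² ⇒ 89 = 5² + 8².
  97: 97 − 1² = 96, 97 − 2² = 93, 97 − 3² = 88, 97 − 4² = 81 = 9² ⇒ 97 = 4² + 9².
  Combine using the Brahmagupta–Fibonacci identity (a² + b²)(c² + d²) = (ac − bd)² + (ad + bc)² = (ac + bd)² + (ad − bc)²:
  89 · 97 = 8633: from (5² + 8²)(4² + 9²), take (5·4 − 8·9, 5·9 + 8·4) = (20 − 72, 45 + 32) = (-52, 77); dropping signs (only squares matter) gives (52, 77); check 52² + 77² = 2704 + 5929 = 8633 ✓.
  Scale by k = 2: (2·52, 2·77) = (104, 154).
Step 4: Order so x ≤ y and verify: 104² + 154² = 10816 + 23716 = 34532 = n. ✓

n = 34532 = 104² + 154² (one valid representation with x ≤ y).


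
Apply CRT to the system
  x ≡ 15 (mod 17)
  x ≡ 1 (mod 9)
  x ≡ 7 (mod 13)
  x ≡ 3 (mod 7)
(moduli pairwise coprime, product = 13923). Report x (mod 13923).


Product of moduli M = 17 · 9 · 13 · 7 = 13923.
Merge one congruence at a time:
  Start: x ≡ 15 (mod 17).
  Combine with x ≡ 1 (mod 9); new modulus lcm = 153.
    Write x = 15 + 17·t and substitute into x ≡ 1 (mod 9): 17·t ≡ 1 − 15 = -14 (mod 9).
    Reduce coefficients mod 9: 8·t ≡ 4 (mod 9).
    The inverse of 8 mod 9 is 8 (since 8·8 = 64 = 7·9 + 1), so t ≡ 8·4 = 32 ≡ 5 (mod 9).
    Then x = 15 + 17·5 = 100, valid modulo lcm(17, 9) = 153: x ≡ 100 (mod 153).
  Combine with x ≡ 7 (mod 13); new modulus lcm = 1989.
    Write x = 100 + 153·t and substitute into x ≡ 7 (mod 13): 153·t ≡ 7 − 100 = -93 (mod 13).
    Reduce coefficients mod 13: 10·t ≡ 11 (mod 13).
    The inverse of 10 mod 13 is 4 (since 10·4 = 40 = 3·13 + 1), so t ≡ 4·11 = 44 ≡ 5 (mod 13).
    Then x = 100 + 153·5 = 865, valid modulo lcm(153, 13) = 1989: x ≡ 865 (mod 1989).
  Combine with x ≡ 3 (mod 7); new modulus lcm = 13923.
    Write x = 865 + 1989·t and substitute into x ≡ 3 (mod 7): 1989·t ≡ 3 − 865 = -862 (mod 7).
    Reduce coefficients mod 7: 1·t ≡ 6 (mod 7).
    So t ≡ 6 (mod 7).
    Then x = 865 + 1989·6 = 12799, valid modulo lcm(1989, 7) = 13923: x ≡ 12799 (mod 13923).
Verify against each original: 12799 mod 17 = 15, 12799 mod 9 = 1, 12799 mod 13 = 7, 12799 mod 7 = 3.

x ≡ 12799 (mod 13923).


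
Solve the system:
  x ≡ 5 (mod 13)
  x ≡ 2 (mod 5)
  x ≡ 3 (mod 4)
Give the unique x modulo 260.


Moduli 13, 5, 4 are pairwise coprime; by CRT there is a unique solution modulo M = 13 · 5 · 4 = 260.
Solve pairwise, accumulating the modulus:
  Start with x ≡ 5 (mod 13).
  Combine with x ≡ 2 (mod 5): since gcd(13, 5) = 1, we get a unique residue mod 65.
    Write x = 5 + 13·t and substitute into x ≡ 2 (mod 5): 13·t ≡ 2 − 5 = -3 (mod 5).
    Reduce coefficients mod 5: 3·t ≡ 2 (mod 5).
    The inverse of 3 mod 5 is 2 (since 3·2 = 6 = 1·5 + 1), so t ≡ 2·2 = 4 ≡ 4 (mod 5).
    Then x = 5 + 13·4 = 57, valid modulo lcm(13, 5) = 65: x ≡ 57 (mod 65).
  Combine with x ≡ 3 (mod 4): since gcd(65, 4) = 1, we get a unique residue mod 260.
    Write x = 57 + 65·t and substitute into x ≡ 3 (mod 4): 65·t ≡ 3 − 57 = -54 (mod 4).
    Reduce coefficients mod 4: 1·t ≡ 2 (mod 4).
    So t ≡ 2 (mod 4).
    Then x = 57 + 65·2 = 187, valid modulo lcm(65, 4) = 260: x ≡ 187 (mod 260).
Verify: 187 mod 13 = 5 ✓, 187 mod 5 = 2 ✓, 187 mod 4 = 3 ✓.

x ≡ 187 (mod 260).


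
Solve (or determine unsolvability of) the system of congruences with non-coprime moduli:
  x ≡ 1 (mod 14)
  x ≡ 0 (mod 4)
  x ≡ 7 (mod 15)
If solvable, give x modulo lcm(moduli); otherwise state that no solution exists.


Moduli 14, 4, 15 are not pairwise coprime, so CRT works modulo lcm(m_i) when all pairwise compatibility conditions hold.
Pairwise compatibility: gcd(m_i, m_j) must divide a_i - a_j for every pair.
Merge one congruence at a time:
  Start: x ≡ 1 (mod 14).
  Combine with x ≡ 0 (mod 4): gcd(14, 4) = 2, and 0 - 1 = -1 is NOT divisible by 2.
    ⇒ system is inconsistent (no integer solution).

No solution (the system is inconsistent).


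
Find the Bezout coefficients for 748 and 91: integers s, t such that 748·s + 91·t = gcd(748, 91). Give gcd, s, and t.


Euclidean algorithm on (748, 91) — divide until remainder is 0:
  748 = 8 · 91 + 20
  91 = 4 · 20 + 11
  20 = 1 · 11 + 9
  11 = 1 · 9 + 2
  9 = 4 · 2 + 1
  2 = 2 · 1 + 0
gcd(748, 91) = 1.
Track Bezout coefficients alongside the remainders: start with r₀ = 748 = a·1 + b·0 (s = 1, t = 0) and r₁ = 91 = a·0 + b·1 (s = 0, t = 1); each new remainder r_{k+1} = r_{k-1} − q_k·r_k inherits s_{k+1} = s_{k-1} − q_k·s_k, t_{k+1} = t_{k-1} − q_k·t_k, so r_k = a·s_k + b·t_k at every step:
  q = 8: r = 20, s = 1 − 8·0 = 1, t = 0 − 8·1 = -8  (check: 748·1 + 91·(-8) = 20)
  q = 4: r = 11, s = 0 − 4·1 = -4, t = 1 − 4·(-8) = 33  (check: 748·(-4) + 91·33 = 11)
  q = 1: r = 9, s = 1 − 1·(-4) = 5, t = -8 − 1·33 = -41  (check: 748·5 + 91·(-41) = 9)
  q = 1: r = 2, s = -4 − 1·5 = -9, t = 33 − 1·(-41) = 74  (check: 748·(-9) + 91·74 = 2)
  q = 4: r = 1, s = 5 − 4·(-9) = 41, t = -41 − 4·74 = -337  (check: 748·41 + 91·(-337) = 1)
The row with r = 1 (the gcd) gives the Bezout coefficients s = 41, t = -337.
Result: 748 · (41) + 91 · (-337) = 1.

gcd(748, 91) = 1; s = 41, t = -337 (check: 748·41 + 91·(-337) = 1).


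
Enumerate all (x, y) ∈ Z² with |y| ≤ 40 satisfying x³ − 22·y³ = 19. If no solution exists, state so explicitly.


The equation is x³ - 22y³ = 19. For fixed y, x³ = 22·y³ + 19, so a solution requires the RHS to be a perfect cube.
Strategy: iterate y from -40 to 40, compute RHS = 22·y³ + 19, and check whether it is a (positive or negative) perfect cube.
Check small values of y:
  y = 0: RHS = 19 is not a perfect cube.
  y = 1: RHS = 41 is not a perfect cube.
  y = -1: RHS = -3 is not a perfect cube.
  y = 2: RHS = 195 is not a perfect cube.
  y = -2: RHS = -157 is not a perfect cube.
  y = 3: RHS = 613 is not a perfect cube.
  y = -3: RHS = -575 is not a perfect cube.
Continuing the search up to |y| = 40 finds no solutions either.
No (x, y) in the scanned range satisfies the equation.

No integer solutions with |y| ≤ 40.


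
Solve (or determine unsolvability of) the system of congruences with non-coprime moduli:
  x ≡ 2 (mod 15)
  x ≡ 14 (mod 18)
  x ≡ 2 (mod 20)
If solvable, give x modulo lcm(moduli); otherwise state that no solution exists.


Moduli 15, 18, 20 are not pairwise coprime, so CRT works modulo lcm(m_i) when all pairwise compatibility conditions hold.
Pairwise compatibility: gcd(m_i, m_j) must divide a_i - a_j for every pair.
Merge one congruence at a time:
  Start: x ≡ 2 (mod 15).
  Combine with x ≡ 14 (mod 18): gcd(15, 18) = 3; 14 - 2 = 12, which IS divisible by 3, so compatible.
    Write x = 2 + 15·t and substitute into x ≡ 14 (mod 18): 15·t ≡ 14 − 2 = 12 (mod 18).
    Divide the congruence (and modulus) by g = 3: 5·t ≡ 4 (mod 6).
    The inverse of 5 mod 6 is 5 (since 5·5 = 25 = 4·6 + 1), so t ≡ 5·4 = 20 ≡ 2 (mod 6).
    Then x = 2 + 15·2 = 32, valid modulo lcm(15, 18) = 90: x ≡ 32 (mod 90).
  Combine with x ≡ 2 (mod 20): gcd(90, 20) = 10; 2 - 32 = -30, which IS divisible by 10, so compatible.
    Write x = 32 + 90·t and substitute into x ≡ 2 (mod 20): 90·t ≡ 2 − 32 = -30 (mod 20).
    Divide the congruence (and modulus) by g = 10: 9·t ≡ -3 (mod 2).
    Reduce coefficients mod 2: 1·t ≡ 1 (mod 2).
    So t ≡ 1 (mod 2).
    Then x = 32 + 90·1 = 122, valid modulo lcm(90, 20) = 180: x ≡ 122 (mod 180).
Verify: 122 mod 15 = 2, 122 mod 18 = 14, 122 mod 20 = 2.

x ≡ 122 (mod 180).


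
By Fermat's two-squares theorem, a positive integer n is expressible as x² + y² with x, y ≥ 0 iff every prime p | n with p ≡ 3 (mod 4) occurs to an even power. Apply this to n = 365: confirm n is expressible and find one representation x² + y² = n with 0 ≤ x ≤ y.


Step 1: Factor n = 365 = 5 · 73.
Step 2: Check the mod-4 condition on each prime factor: 5 ≡ 1 (mod 4), exponent 1; 73 ≡ 1 (mod 4), exponent 1.
All primes ≡ 3 (mod 4) appear to even exponent (or don't appear), so by the two-squares theorem n IS expressible as a sum of two squares.
Step 3: Build a representation. Here n = 5 · 73 is a product of primes ≡ 1 (mod 4). Each prime p ≡ 1 (mod 4) is itself a sum of two squares; find a² by testing p − a² for a perfect square:
  5: 5 − 1² = 4 = 2² ⇒ 5 = 1² + 2².
  73: 73 − 1² = 72, 73 − 2² = 69, 73 − 3² = 64 = 8² ⇒ 73 = 3² + 8².
  Combine using the Brahmagupta–Fibonacci identity (a² + b²)(c² + d²) = (ac − bd)² + (ad + bc)² = (ac + bd)² + (ad − bc)²:
  5 · 73 = 365: from (1² + 2²)(3² + 8²), take (1·3 − 2·8, 1·8 + 2·3) = (3 − 16, 8 + 6) = (-13, 14); dropping signs (only squares matter) gives (13, 14); check 13² + 14² = 169 + 196 = 365 ✓.
Step 4: Order so x ≤ y and verify: 13² + 14² = 169 + 196 = 365 = n. ✓

n = 365 = 13² + 14² (one valid representation with x ≤ y).


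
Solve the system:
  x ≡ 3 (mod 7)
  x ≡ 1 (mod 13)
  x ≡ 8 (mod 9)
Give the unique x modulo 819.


Moduli 7, 13, 9 are pairwise coprime; by CRT there is a unique solution modulo M = 7 · 13 · 9 = 819.
Solve pairwise, accumulating the modulus:
  Start with x ≡ 3 (mod 7).
  Combine with x ≡ 1 (mod 13): since gcd(7, 13) = 1, we get a unique residue mod 91.
    Write x = 3 + 7·t and substitute into x ≡ 1 (mod 13): 7·t ≡ 1 − 3 = -2 (mod 13).
    Reduce coefficients mod 13: 7·t ≡ 11 (mod 13).
    The inverse of 7 mod 13 is 2 (since 7·2 = 14 = 1·13 + 1), so t ≡ 2·11 = 22 ≡ 9 (mod 13).
    Then x = 3 + 7·9 = 66, valid modulo lcm(7, 13) = 91: x ≡ 66 (mod 91).
  Combine with x ≡ 8 (mod 9): since gcd(91, 9) = 1, we get a unique residue mod 819.
    Write x = 66 + 91·t and substitute into x ≡ 8 (mod 9): 91·t ≡ 8 − 66 = -58 (mod 9).
    Reduce coefficients mod 9: 1·t ≡ 5 (mod 9).
    So t ≡ 5 (mod 9).
    Then x = 66 + 91·5 = 521, valid modulo lcm(91, 9) = 819: x ≡ 521 (mod 819).
Verify: 521 mod 7 = 3 ✓, 521 mod 13 = 1 ✓, 521 mod 9 = 8 ✓.

x ≡ 521 (mod 819).


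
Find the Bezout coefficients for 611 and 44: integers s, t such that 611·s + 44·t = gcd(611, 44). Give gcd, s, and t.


Euclidean algorithm on (611, 44) — divide until remainder is 0:
  611 = 13 · 44 + 39
  44 = 1 · 39 + 5
  39 = 7 · 5 + 4
  5 = 1 · 4 + 1
  4 = 4 · 1 + 0
gcd(611, 44) = 1.
Track Bezout coefficients alongside the remainders: start with r₀ = 611 = a·1 + b·0 (s = 1, t = 0) and r₁ = 44 = a·0 + b·1 (s = 0, t = 1); each new remainder r_{k+1} = r_{k-1} − q_k·r_k inherits s_{k+1} = s_{k-1} − q_k·s_k, t_{k+1} = t_{k-1} − q_k·t_k, so r_k = a·s_k + b·t_k at every step:
  q = 13: r = 39, s = 1 − 13·0 = 1, t = 0 − 13·1 = -13  (check: 611·1 + 44·(-13) = 39)
  q = 1: r = 5, s = 0 − 1·1 = -1, t = 1 − 1·(-13) = 14  (check: 611·(-1) + 44·14 = 5)
  q = 7: r = 4, s = 1 − 7·(-1) = 8, t = -13 − 7·14 = -111  (check: 611·8 + 44·(-111) = 4)
  q = 1: r = 1, s = -1 − 1·8 = -9, t = 14 − 1·(-111) = 125  (check: 611·(-9) + 44·125 = 1)
The row with r = 1 (the gcd) gives the Bezout coefficients s = -9, t = 125.
Result: 611 · (-9) + 44 · (125) = 1.

gcd(611, 44) = 1; s = -9, t = 125 (check: 611·(-9) + 44·125 = 1).


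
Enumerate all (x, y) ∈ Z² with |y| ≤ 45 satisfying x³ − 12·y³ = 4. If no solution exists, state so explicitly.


The equation is x³ - 12y³ = 4. For fixed y, x³ = 12·y³ + 4, so a solution requires the RHS to be a perfect cube.
Strategy: iterate y from -45 to 45, compute RHS = 12·y³ + 4, and check whether it is a (positive or negative) perfect cube.
Check small values of y:
  y = 0: RHS = 4 is not a perfect cube.
  y = 1: RHS = 16 is not a perfect cube.
  y = -1: RHS = -8 = (-2)³ ⇒ x = -2 works.
  y = 2: RHS = 100 is not a perfect cube.
  y = -2: RHS = -92 is not a perfect cube.
  y = 3: RHS = 328 is not a perfect cube.
  y = -3: RHS = -320 is not a perfect cube.
Continuing the search up to |y| = 45 finds no further solutions beyond those listed.
Collected solutions: (-2, -1).

Solutions (with |y| ≤ 45): (-2, -1).


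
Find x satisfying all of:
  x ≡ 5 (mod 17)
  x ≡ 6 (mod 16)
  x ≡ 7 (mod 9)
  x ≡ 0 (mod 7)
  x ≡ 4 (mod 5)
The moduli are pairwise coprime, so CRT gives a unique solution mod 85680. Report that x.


Product of moduli M = 17 · 16 · 9 · 7 · 5 = 85680.
Merge one congruence at a time:
  Start: x ≡ 5 (mod 17).
  Combine with x ≡ 6 (mod 16); new modulus lcm = 272.
    Write x = 5 + 17·t and substitute into x ≡ 6 (mod 16): 17·t ≡ 6 − 5 = 1 (mod 16).
    Reduce coefficients mod 16: 1·t ≡ 1 (mod 16).
    So t ≡ 1 (mod 16).
    Then x = 5 + 17·1 = 22, valid modulo lcm(17, 16) = 272: x ≡ 22 (mod 272).
  Combine with x ≡ 7 (mod 9); new modulus lcm = 2448.
    Write x = 22 + 272·t and substitute into x ≡ 7 (mod 9): 272·t ≡ 7 − 22 = -15 (mod 9).
    Reduce coefficients mod 9: 2·t ≡ 3 (mod 9).
    The inverse of 2 mod 9 is 5 (since 2·5 = 10 = 1·9 + 1), so t ≡ 5·3 = 15 ≡ 6 (mod 9).
    Then x = 22 + 272·6 = 1654, valid modulo lcm(272, 9) = 2448: x ≡ 1654 (mod 2448).
  Combine with x ≡ 0 (mod 7); new modulus lcm = 17136.
    Write x = 1654 + 2448·t and substitute into x ≡ 0 (mod 7): 2448·t ≡ 0 − 1654 = -1654 (mod 7).
    Reduce coefficients mod 7: 5·t ≡ 5 (mod 7).
    The inverse of 5 mod 7 is 3 (since 5·3 = 15 = 2·7 + 1), so t ≡ 3·5 = 15 ≡ 1 (mod 7).
    Then x = 1654 + 2448·1 = 4102, valid modulo lcm(2448, 7) = 17136: x ≡ 4102 (mod 17136).
  Combine with x ≡ 4 (mod 5); new modulus lcm = 85680.
    Write x = 4102 + 17136·t and substitute into x ≡ 4 (mod 5): 17136·t ≡ 4 − 4102 = -4098 (mod 5).
    Reduce coefficients mod 5: 1·t ≡ 2 (mod 5).
    So t ≡ 2 (mod 5).
    Then x = 4102 + 17136·2 = 38374, valid modulo lcm(17136, 5) = 85680: x ≡ 38374 (mod 85680).
Verify against each original: 38374 mod 17 = 5, 38374 mod 16 = 6, 38374 mod 9 = 7, 38374 mod 7 = 0, 38374 mod 5 = 4.

x ≡ 38374 (mod 85680).


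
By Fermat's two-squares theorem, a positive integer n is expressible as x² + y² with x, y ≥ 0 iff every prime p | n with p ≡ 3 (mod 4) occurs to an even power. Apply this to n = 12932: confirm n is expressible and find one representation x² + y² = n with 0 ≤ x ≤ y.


Step 1: Factor n = 12932 = 2^2 · 53 · 61.
Step 2: Check the mod-4 condition on each prime factor: 2 = 2 (special); 53 ≡ 1 (mod 4), exponent 1; 61 ≡ 1 (mod 4), exponent 1.
All primes ≡ 3 (mod 4) appear to even exponent (or don't appear), so by the two-squares theorem n IS expressible as a sum of two squares.
Step 3: Build a representation. Group n = k² · m with k = 2 and m = 53 · 61 = 3233 (a product of primes ≡ 1 (mod 4)); a representation of m scales to one of n via (k·x)² + (k·y)² = k²(x² + y²). Each prime p ≡ 1 (mod 4) is itself a sum of two squares; find a² by testing p − a² for a perfect square:
  53: 53 − 1² = 52, 53 − 2² = 49 = 7² ⇒ 53 = 2² + 7².
  61: 61 − 1² = 60, 61 − 2² = 57, 61 − 3² = 52, 61 − 4² = 45, 61 − 5² = 36 = 6² ⇒ 61 = 5² + 6².
  Combine using the Brahmagupta–Fibonacci identity (a² + b²)(c² + d²) = (ac − bd)² + (ad + bc)² = (ac + bd)² + (ad − bc)²:
  53 · 61 = 3233: from (2² + 7²)(5² + 6²), take (2·5 − 7·6, 2·6 + 7·5) = (10 − 42, 12 + 35) = (-32, 47); dropping signs (only squares matter) gives (32, 47); check 32² + 47² = 1024 + 2209 = 3233 ✓.
  Scale by k = 2: (2·32, 2·47) = (64, 94).
Step 4: Order so x ≤ y and verify: 64² + 94² = 4096 + 8836 = 12932 = n. ✓

n = 12932 = 64² + 94² (one valid representation with x ≤ y).


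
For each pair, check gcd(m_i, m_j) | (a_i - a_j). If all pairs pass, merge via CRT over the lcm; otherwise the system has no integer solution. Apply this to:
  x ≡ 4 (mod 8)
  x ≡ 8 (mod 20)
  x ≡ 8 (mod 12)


Moduli 8, 20, 12 are not pairwise coprime, so CRT works modulo lcm(m_i) when all pairwise compatibility conditions hold.
Pairwise compatibility: gcd(m_i, m_j) must divide a_i - a_j for every pair.
Merge one congruence at a time:
  Start: x ≡ 4 (mod 8).
  Combine with x ≡ 8 (mod 20): gcd(8, 20) = 4; 8 - 4 = 4, which IS divisible by 4, so compatible.
    Write x = 4 + 8·t and substitute into x ≡ 8 (mod 20): 8·t ≡ 8 − 4 = 4 (mod 20).
    Divide the congruence (and modulus) by g = 4: 2·t ≡ 1 (mod 5).
    The inverse of 2 mod 5 is 3 (since 2·3 = 6 = 1·5 + 1), so t ≡ 3·1 = 3 ≡ 3 (mod 5).
    Then x = 4 + 8·3 = 28, valid modulo lcm(8, 20) = 40: x ≡ 28 (mod 40).
  Combine with x ≡ 8 (mod 12): gcd(40, 12) = 4; 8 - 28 = -20, which IS divisible by 4, so compatible.
    Write x = 28 + 40·t and substitute into x ≡ 8 (mod 12): 40·t ≡ 8 − 28 = -20 (mod 12).
    Divide the congruence (and modulus) by g = 4: 10·t ≡ -5 (mod 3).
    Reduce coefficients mod 3: 1·t ≡ 1 (mod 3).
    So t ≡ 1 (mod 3).
    Then x = 28 + 40·1 = 68, valid modulo lcm(40, 12) = 120: x ≡ 68 (mod 120).
Verify: 68 mod 8 = 4, 68 mod 20 = 8, 68 mod 12 = 8.

x ≡ 68 (mod 120).


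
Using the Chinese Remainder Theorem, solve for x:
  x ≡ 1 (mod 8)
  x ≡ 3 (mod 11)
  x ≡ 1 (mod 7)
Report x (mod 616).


Moduli 8, 11, 7 are pairwise coprime; by CRT there is a unique solution modulo M = 8 · 11 · 7 = 616.
Solve pairwise, accumulating the modulus:
  Start with x ≡ 1 (mod 8).
  Combine with x ≡ 3 (mod 11): since gcd(8, 11) = 1, we get a unique residue mod 88.
    Write x = 1 + 8·t and substitute into x ≡ 3 (mod 11): 8·t ≡ 3 − 1 = 2 (mod 11).
    The inverse of 8 mod 11 is 7 (since 8·7 = 56 = 5·11 + 1), so t ≡ 7·2 = 14 ≡ 3 (mod 11).
    Then x = 1 + 8·3 = 25, valid modulo lcm(8, 11) = 88: x ≡ 25 (mod 88).
  Combine with x ≡ 1 (mod 7): since gcd(88, 7) = 1, we get a unique residue mod 616.
    Write x = 25 + 88·t and substitute into x ≡ 1 (mod 7): 88·t ≡ 1 − 25 = -24 (mod 7).
    Reduce coefficients mod 7: 4·t ≡ 4 (mod 7).
    The inverse of 4 mod 7 is 2 (since 4·2 = 8 = 1·7 + 1), so t ≡ 2·4 = 8 ≡ 1 (mod 7).
    Then x = 25 + 88·1 = 113, valid modulo lcm(88, 7) = 616: x ≡ 113 (mod 616).
Verify: 113 mod 8 = 1 ✓, 113 mod 11 = 3 ✓, 113 mod 7 = 1 ✓.

x ≡ 113 (mod 616).


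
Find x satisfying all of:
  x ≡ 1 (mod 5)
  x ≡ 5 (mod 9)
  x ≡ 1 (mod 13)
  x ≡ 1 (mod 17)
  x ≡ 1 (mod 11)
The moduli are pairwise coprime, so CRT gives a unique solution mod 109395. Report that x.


Product of moduli M = 5 · 9 · 13 · 17 · 11 = 109395.
Merge one congruence at a time:
  Start: x ≡ 1 (mod 5).
  Combine with x ≡ 5 (mod 9); new modulus lcm = 45.
    Write x = 1 + 5·t and substitute into x ≡ 5 (mod 9): 5·t ≡ 5 − 1 = 4 (mod 9).
    The inverse of 5 mod 9 is 2 (since 5·2 = 10 = 1·9 + 1), so t ≡ 2·4 = 8 ≡ 8 (mod 9).
    Then x = 1 + 5·8 = 41, valid modulo lcm(5, 9) = 45: x ≡ 41 (mod 45).
  Combine with x ≡ 1 (mod 13); new modulus lcm = 585.
    Write x = 41 + 45·t and substitute into x ≡ 1 (mod 13): 45·t ≡ 1 − 41 = -40 (mod 13).
    Reduce coefficients mod 13: 6·t ≡ 12 (mod 13).
    The inverse of 6 mod 13 is 11 (since 6·11 = 66 = 5·13 + 1), so t ≡ 11·12 = 132 ≡ 2 (mod 13).
    Then x = 41 + 45·2 = 131, valid modulo lcm(45, 13) = 585: x ≡ 131 (mod 585).
  Combine with x ≡ 1 (mod 17); new modulus lcm = 9945.
    Write x = 131 + 585·t and substitute into x ≡ 1 (mod 17): 585·t ≡ 1 − 131 = -130 (mod 17).
    Reduce coefficients mod 17: 7·t ≡ 6 (mod 17).
    The inverse of 7 mod 17 is 5 (since 7·5 = 35 = 2·17 + 1), so t ≡ 5·6 = 30 ≡ 13 (mod 17).
    Then x = 131 + 585·13 = 7736, valid modulo lcm(585, 17) = 9945: x ≡ 7736 (mod 9945).
  Combine with x ≡ 1 (mod 11); new modulus lcm = 109395.
    Write x = 7736 + 9945·t and substitute into x ≡ 1 (mod 11): 9945·t ≡ 1 − 7736 = -7735 (mod 11).
    Reduce coefficients mod 11: 1·t ≡ 9 (mod 11).
    So t ≡ 9 (mod 11).
    Then x = 7736 + 9945·9 = 97241, valid modulo lcm(9945, 11) = 109395: x ≡ 97241 (mod 109395).
Verify against each original: 97241 mod 5 = 1, 97241 mod 9 = 5, 97241 mod 13 = 1, 97241 mod 17 = 1, 97241 mod 11 = 1.

x ≡ 97241 (mod 109395).


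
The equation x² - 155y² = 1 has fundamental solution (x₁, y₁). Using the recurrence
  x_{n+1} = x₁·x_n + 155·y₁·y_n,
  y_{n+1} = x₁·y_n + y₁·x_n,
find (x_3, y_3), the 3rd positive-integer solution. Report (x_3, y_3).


Step 1: Find the fundamental solution (x₁, y₁) of x² - 155y² = 1.
  Expand √155 as a continued fraction. a₀ = ⌊√155⌋ = 12; iterate m_{k+1} = d_k·a_k − m_k, d_{k+1} = (155 − m_{k+1}²)/d_k, a_{k+1} = ⌊(a₀ + m_{k+1})/d_{k+1}⌋ (starting m₀ = 0, d₀ = 1), with convergents p_k = a_k·p_{k-1} + p_{k-2}, q_k = a_k·q_{k-1} + q_{k-2} (p₋₁ = 1, q₋₁ = 0):
  k = 0: a₀ = 12; p₀/q₀ = 12/1; p₀² − 155·q₀² = 144 − 155 = -11.
  k = 1: m = 12, d = 11, a = ⌊(12 + 12)/11⌋ = 2; p/q = (2·12 + 1)/(2·1 + 0) = 25/2; p² − 155·q² = 625 − 620 = 5.
  k = 2: m = 10, d = 5, a = ⌊(12 + 10)/5⌋ = 4; p/q = (4·25 + 12)/(4·2 + 1) = 112/9; p² − 155·q² = 12544 − 12555 = -11.
  k = 3: m = 10, d = 11, a = ⌊(12 + 10)/11⌋ = 2; p/q = (2·112 + 25)/(2·9 + 2) = 249/20; p² − 155·q² = 62001 − 62000 = 1.
  The first convergent with p² − 155·q² = 1 gives the fundamental solution (x₁, y₁) = (249, 20).
Step 2: Apply the recurrence (x_{n+1}, y_{n+1}) = (x₁x_n + 155y₁y_n, x₁y_n + y₁x_n) repeatedly.
  From (x_1, y_1) = (249, 20): x_2 = 249·249 + 155·20·20 = 124001; y_2 = 249·20 + 20·249 = 9960.
  From (x_2, y_2) = (124001, 9960): x_3 = 249·124001 + 155·20·9960 = 61752249; y_3 = 249·9960 + 20·124001 = 4960060.
Step 3: Verify x_3² - 155·y_3² = 3813340256558001 - 3813340256558000 = 1 (should be 1). ✓

(x_1, y_1) = (249, 20); (x_3, y_3) = (61752249, 4960060).


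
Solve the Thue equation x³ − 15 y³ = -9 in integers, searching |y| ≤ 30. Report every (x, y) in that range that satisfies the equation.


The equation is x³ - 15y³ = -9. For fixed y, x³ = 15·y³ − 9, so a solution requires the RHS to be a perfect cube.
Strategy: iterate y from -30 to 30, compute RHS = 15·y³ − 9, and check whether it is a (positive or negative) perfect cube.
Check small values of y:
  y = 0: RHS = -9 is not a perfect cube.
  y = 1: RHS = 6 is not a perfect cube.
  y = -1: RHS = -24 is not a perfect cube.
  y = 2: RHS = 111 is not a perfect cube.
  y = -2: RHS = -129 is not a perfect cube.
  y = 3: RHS = 396 is not a perfect cube.
  y = -3: RHS = -414 is not a perfect cube.
Continuing the search up to |y| = 30 finds no solutions either.
No (x, y) in the scanned range satisfies the equation.

No integer solutions with |y| ≤ 30.


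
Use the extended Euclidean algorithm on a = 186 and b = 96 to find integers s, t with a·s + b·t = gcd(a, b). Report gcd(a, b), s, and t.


Euclidean algorithm on (186, 96) — divide until remainder is 0:
  186 = 1 · 96 + 90
  96 = 1 · 90 + 6
  90 = 15 · 6 + 0
gcd(186, 96) = 6.
Track Bezout coefficients alongside the remainders: start with r₀ = 186 = a·1 + b·0 (s = 1, t = 0) and r₁ = 96 = a·0 + b·1 (s = 0, t = 1); each new remainder r_{k+1} = r_{k-1} − q_k·r_k inherits s_{k+1} = s_{k-1} − q_k·s_k, t_{k+1} = t_{k-1} − q_k·t_k, so r_k = a·s_k + b·t_k at every step:
  q = 1: r = 90, s = 1 − 1·0 = 1, t = 0 − 1·1 = -1  (check: 186·1 + 96·(-1) = 90)
  q = 1: r = 6, s = 0 − 1·1 = -1, t = 1 − 1·(-1) = 2  (check: 186·(-1) + 96·2 = 6)
The row with r = 6 (the gcd) gives the Bezout coefficients s = -1, t = 2.
Result: 186 · (-1) + 96 · (2) = 6.

gcd(186, 96) = 6; s = -1, t = 2 (check: 186·(-1) + 96·2 = 6).


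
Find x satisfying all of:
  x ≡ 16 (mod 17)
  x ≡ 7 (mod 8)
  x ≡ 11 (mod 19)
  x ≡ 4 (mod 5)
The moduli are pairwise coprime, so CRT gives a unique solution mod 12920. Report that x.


Product of moduli M = 17 · 8 · 19 · 5 = 12920.
Merge one congruence at a time:
  Start: x ≡ 16 (mod 17).
  Combine with x ≡ 7 (mod 8); new modulus lcm = 136.
    Write x = 16 + 17·t and substitute into x ≡ 7 (mod 8): 17·t ≡ 7 − 16 = -9 (mod 8).
    Reduce coefficients mod 8: 1·t ≡ 7 (mod 8).
    So t ≡ 7 (mod 8).
    Then x = 16 + 17·7 = 135, valid modulo lcm(17, 8) = 136: x ≡ 135 (mod 136).
  Combine with x ≡ 11 (mod 19); new modulus lcm = 2584.
    Write x = 135 + 136·t and substitute into x ≡ 11 (mod 19): 136·t ≡ 11 − 135 = -124 (mod 19).
    Reduce coefficients mod 19: 3·t ≡ 9 (mod 19).
    The inverse of 3 mod 19 is 13 (since 3·13 = 39 = 2·19 + 1), so t ≡ 13·9 = 117 ≡ 3 (mod 19).
    Then x = 135 + 136·3 = 543, valid modulo lcm(136, 19) = 2584: x ≡ 543 (mod 2584).
  Combine with x ≡ 4 (mod 5); new modulus lcm = 12920.
    Write x = 543 + 2584·t and substitute into x ≡ 4 (mod 5): 2584·t ≡ 4 − 543 = -539 (mod 5).
    Reduce coefficients mod 5: 4·t ≡ 1 (mod 5).
    The inverse of 4 mod 5 is 4 (since 4·4 = 16 = 3·5 + 1), so t ≡ 4·1 = 4 ≡ 4 (mod 5).
    Then x = 543 + 2584·4 = 10879, valid modulo lcm(2584, 5) = 12920: x ≡ 10879 (mod 12920).
Verify against each original: 10879 mod 17 = 16, 10879 mod 8 = 7, 10879 mod 19 = 11, 10879 mod 5 = 4.

x ≡ 10879 (mod 12920).


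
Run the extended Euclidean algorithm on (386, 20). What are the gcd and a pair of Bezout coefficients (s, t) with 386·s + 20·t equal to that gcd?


Euclidean algorithm on (386, 20) — divide until remainder is 0:
  386 = 19 · 20 + 6
  20 = 3 · 6 + 2
  6 = 3 · 2 + 0
gcd(386, 20) = 2.
Track Bezout coefficients alongside the remainders: start with r₀ = 386 = a·1 + b·0 (s = 1, t = 0) and r₁ = 20 = a·0 + b·1 (s = 0, t = 1); each new remainder r_{k+1} = r_{k-1} − q_k·r_k inherits s_{k+1} = s_{k-1} − q_k·s_k, t_{k+1} = t_{k-1} − q_k·t_k, so r_k = a·s_k + b·t_k at every step:
  q = 19: r = 6, s = 1 − 19·0 = 1, t = 0 − 19·1 = -19  (check: 386·1 + 20·(-19) = 6)
  q = 3: r = 2, s = 0 − 3·1 = -3, t = 1 − 3·(-19) = 58  (check: 386·(-3) + 20·58 = 2)
The row with r = 2 (the gcd) gives the Bezout coefficients s = -3, t = 58.
Result: 386 · (-3) + 20 · (58) = 2.

gcd(386, 20) = 2; s = -3, t = 58 (check: 386·(-3) + 20·58 = 2).


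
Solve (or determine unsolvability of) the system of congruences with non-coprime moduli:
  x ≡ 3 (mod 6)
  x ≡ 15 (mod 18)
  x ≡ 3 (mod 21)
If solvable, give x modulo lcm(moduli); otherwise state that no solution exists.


Moduli 6, 18, 21 are not pairwise coprime, so CRT works modulo lcm(m_i) when all pairwise compatibility conditions hold.
Pairwise compatibility: gcd(m_i, m_j) must divide a_i - a_j for every pair.
Merge one congruence at a time:
  Start: x ≡ 3 (mod 6).
  Combine with x ≡ 15 (mod 18): gcd(6, 18) = 6; 15 - 3 = 12, which IS divisible by 6, so compatible.
    Write x = 3 + 6·t and substitute into x ≡ 15 (mod 18): 6·t ≡ 15 − 3 = 12 (mod 18).
    Divide the congruence (and modulus) by g = 6: 1·t ≡ 2 (mod 3).
    So t ≡ 2 (mod 3).
    Then x = 3 + 6·2 = 15, valid modulo lcm(6, 18) = 18: x ≡ 15 (mod 18).
  Combine with x ≡ 3 (mod 21): gcd(18, 21) = 3; 3 - 15 = -12, which IS divisible by 3, so compatible.
    Write x = 15 + 18·t and substitute into x ≡ 3 (mod 21): 18·t ≡ 3 − 15 = -12 (mod 21).
    Divide the congruence (and modulus) by g = 3: 6·t ≡ -4 (mod 7).
    Reduce coefficients mod 7: 6·t ≡ 3 (mod 7).
    The inverse of 6 mod 7 is 6 (since 6·6 = 36 = 5·7 + 1), so t ≡ 6·3 = 18 ≡ 4 (mod 7).
    Then x = 15 + 18·4 = 87, valid modulo lcm(18, 21) = 126: x ≡ 87 (mod 126).
Verify: 87 mod 6 = 3, 87 mod 18 = 15, 87 mod 21 = 3.

x ≡ 87 (mod 126).


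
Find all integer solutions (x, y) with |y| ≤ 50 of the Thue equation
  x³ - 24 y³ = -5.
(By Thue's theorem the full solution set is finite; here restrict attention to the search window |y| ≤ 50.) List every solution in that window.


The equation is x³ - 24y³ = -5. For fixed y, x³ = 24·y³ − 5, so a solution requires the RHS to be a perfect cube.
Strategy: iterate y from -50 to 50, compute RHS = 24·y³ − 5, and check whether it is a (positive or negative) perfect cube.
Check small values of y:
  y = 0: RHS = -5 is not a perfect cube.
  y = 1: RHS = 19 is not a perfect cube.
  y = -1: RHS = -29 is not a perfect cube.
  y = 2: RHS = 187 is not a perfect cube.
  y = -2: RHS = -197 is not a perfect cube.
  y = 3: RHS = 643 is not a perfect cube.
  y = -3: RHS = -653 is not a perfect cube.
Continuing the search up to |y| = 50 finds no solutions either.
No (x, y) in the scanned range satisfies the equation.

No integer solutions with |y| ≤ 50.


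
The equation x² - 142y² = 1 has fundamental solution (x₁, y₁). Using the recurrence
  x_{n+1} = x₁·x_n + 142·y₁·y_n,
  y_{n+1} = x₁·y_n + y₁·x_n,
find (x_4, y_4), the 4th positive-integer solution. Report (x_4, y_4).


Step 1: Find the fundamental solution (x₁, y₁) of x² - 142y² = 1.
  Expand √142 as a continued fraction. a₀ = ⌊√142⌋ = 11; iterate m_{k+1} = d_k·a_k − m_k, d_{k+1} = (142 − m_{k+1}²)/d_k, a_{k+1} = ⌊(a₀ + m_{k+1})/d_{k+1}⌋ (starting m₀ = 0, d₀ = 1), with convergents p_k = a_k·p_{k-1} + p_{k-2}, q_k = a_k·q_{k-1} + q_{k-2} (p₋₁ = 1, q₋₁ = 0):
  k = 0: a₀ = 11; p₀/q₀ = 11/1; p₀² − 142·q₀² = 121 − 142 = -21.
  k = 1: m = 11, d = 21, a = ⌊(11 + 11)/21⌋ = 1; p/q = (1·11 + 1)/(1·1 + 0) = 12/1; p² − 142·q² = 144 − 142 = 2.
  k = 2: m = 10, d = 2, a = ⌊(11 + 10)/2⌋ = 10; p/q = (10·12 + 11)/(10·1 + 1) = 131/11; p² − 142·q² = 17161 − 17182 = -21.
  k = 3: m = 10, d = 21, a = ⌊(11 + 10)/21⌋ = 1; p/q = (1·131 + 12)/(1·11 + 1) = 143/12; p² − 142·q² = 20449 − 20448 = 1.
  The first convergent with p² − 142·q² = 1 gives the fundamental solution (x₁, y₁) = (143, 12).
Step 2: Apply the recurrence (x_{n+1}, y_{n+1}) = (x₁x_n + 142y₁y_n, x₁y_n + y₁x_n) repeatedly.
  From (x_1, y_1) = (143, 12): x_2 = 143·143 + 142·12·12 = 40897; y_2 = 143·12 + 12·143 = 3432.
  From (x_2, y_2) = (40897, 3432): x_3 = 143·40897 + 142·12·3432 = 11696399; y_3 = 143·3432 + 12·40897 = 981540.
  From (x_3, y_3) = (11696399, 981540): x_4 = 143·11696399 + 142·12·981540 = 3345129217; y_4 = 143·981540 + 12·11696399 = 280717008.
Step 3: Verify x_4² - 142·y_4² = 11189889478427033089 - 11189889478427033088 = 1 (should be 1). ✓

(x_1, y_1) = (143, 12); (x_4, y_4) = (3345129217, 280717008).


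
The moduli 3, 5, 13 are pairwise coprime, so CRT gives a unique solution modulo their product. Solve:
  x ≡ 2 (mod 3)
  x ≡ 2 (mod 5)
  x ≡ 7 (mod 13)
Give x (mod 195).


Moduli 3, 5, 13 are pairwise coprime; by CRT there is a unique solution modulo M = 3 · 5 · 13 = 195.
Solve pairwise, accumulating the modulus:
  Start with x ≡ 2 (mod 3).
  Combine with x ≡ 2 (mod 5): since gcd(3, 5) = 1, we get a unique residue mod 15.
    Write x = 2 + 3·t and substitute into x ≡ 2 (mod 5): 3·t ≡ 2 − 2 = 0 (mod 5).
    The inverse of 3 mod 5 is 2 (since 3·2 = 6 = 1·5 + 1), so t ≡ 2·0 = 0 ≡ 0 (mod 5).
    Then x = 2 + 3·0 = 2, valid modulo lcm(3, 5) = 15: x ≡ 2 (mod 15).
  Combine with x ≡ 7 (mod 13): since gcd(15, 13) = 1, we get a unique residue mod 195.
    Write x = 2 + 15·t and substitute into x ≡ 7 (mod 13): 15·t ≡ 7 − 2 = 5 (mod 13).
    Reduce coefficients mod 13: 2·t ≡ 5 (mod 13).
    The inverse of 2 mod 13 is 7 (since 2·7 = 14 = 1·13 + 1), so t ≡ 7·5 = 35 ≡ 9 (mod 13).
    Then x = 2 + 15·9 = 137, valid modulo lcm(15, 13) = 195: x ≡ 137 (mod 195).
Verify: 137 mod 3 = 2 ✓, 137 mod 5 = 2 ✓, 137 mod 13 = 7 ✓.

x ≡ 137 (mod 195).


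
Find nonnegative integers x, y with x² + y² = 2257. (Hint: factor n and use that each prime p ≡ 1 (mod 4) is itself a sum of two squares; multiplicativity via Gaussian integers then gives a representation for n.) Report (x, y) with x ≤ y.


Step 1: Factor n = 2257 = 37 · 61.
Step 2: Check the mod-4 condition on each prime factor: 37 ≡ 1 (mod 4), exponent 1; 61 ≡ 1 (mod 4), exponent 1.
All primes ≡ 3 (mod 4) appear to even exponent (or don't appear), so by the two-squares theorem n IS expressible as a sum of two squares.
Step 3: Build a representation. Here n = 37 · 61 is a product of primes ≡ 1 (mod 4). Each prime p ≡ 1 (mod 4) is itself a sum of two squares; find a² by testing p − a² for a perfect square:
  37: 37 − 1² = 36 = 6² ⇒ 37 = 1² + 6².
  61: 61 − 1² = 60, 61 − 2² = 57, 61 − 3² = 52, 61 − 4² = 45, 61 − 5² = 36 = 6² ⇒ 61 = 5² + 6².
  Combine using the Brahmagupta–Fibonacci identity (a² + b²)(c² + d²) = (ac − bd)² + (ad + bc)² = (ac + bd)² + (ad − bc)²:
  37 · 61 = 2257: from (1² + 6²)(5² + 6²), take (1·5 − 6·6, 1·6 + 6·5) = (5 − 36, 6 + 30) = (-31, 36); dropping signs (only squares matter) gives (31, 36); check 31² + 36² = 961 + 1296 = 2257 ✓.
Step 4: Order so x ≤ y and verify: 31² + 36² = 961 + 1296 = 2257 = n. ✓

n = 2257 = 31² + 36² (one valid representation with x ≤ y).


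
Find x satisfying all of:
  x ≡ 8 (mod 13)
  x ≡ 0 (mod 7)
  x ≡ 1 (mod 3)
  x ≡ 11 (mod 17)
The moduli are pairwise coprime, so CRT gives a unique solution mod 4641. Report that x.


Product of moduli M = 13 · 7 · 3 · 17 = 4641.
Merge one congruence at a time:
  Start: x ≡ 8 (mod 13).
  Combine with x ≡ 0 (mod 7); new modulus lcm = 91.
    Write x = 8 + 13·t and substitute into x ≡ 0 (mod 7): 13·t ≡ 0 − 8 = -8 (mod 7).
    Reduce coefficients mod 7: 6·t ≡ 6 (mod 7).
    The inverse of 6 mod 7 is 6 (since 6·6 = 36 = 5·7 + 1), so t ≡ 6·6 = 36 ≡ 1 (mod 7).
    Then x = 8 + 13·1 = 21, valid modulo lcm(13, 7) = 91: x ≡ 21 (mod 91).
  Combine with x ≡ 1 (mod 3); new modulus lcm = 273.
    Write x = 21 + 91·t and substitute into x ≡ 1 (mod 3): 91·t ≡ 1 − 21 = -20 (mod 3).
    Reduce coefficients mod 3: 1·t ≡ 1 (mod 3).
    So t ≡ 1 (mod 3).
    Then x = 21 + 91·1 = 112, valid modulo lcm(91, 3) = 273: x ≡ 112 (mod 273).
  Combine with x ≡ 11 (mod 17); new modulus lcm = 4641.
    Write x = 112 + 273·t and substitute into x ≡ 11 (mod 17): 273·t ≡ 11 − 112 = -101 (mod 17).
    Reduce coefficients mod 17: 1·t ≡ 1 (mod 17).
    So t ≡ 1 (mod 17).
    Then x = 112 + 273·1 = 385, valid modulo lcm(273, 17) = 4641: x ≡ 385 (mod 4641).
Verify against each original: 385 mod 13 = 8, 385 mod 7 = 0, 385 mod 3 = 1, 385 mod 17 = 11.

x ≡ 385 (mod 4641).


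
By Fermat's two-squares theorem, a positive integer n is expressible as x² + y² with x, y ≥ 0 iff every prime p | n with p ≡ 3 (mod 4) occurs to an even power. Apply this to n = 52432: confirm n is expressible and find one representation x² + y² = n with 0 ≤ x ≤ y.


Step 1: Factor n = 52432 = 2^4 · 29 · 113.
Step 2: Check the mod-4 condition on each prime factor: 2 = 2 (special); 29 ≡ 1 (mod 4), exponent 1; 113 ≡ 1 (mod 4), exponent 1.
All primes ≡ 3 (mod 4) appear to even exponent (or don't appear), so by the two-squares theorem n IS expressible as a sum of two squares.
Step 3: Build a representation. Group n = k² · m with k = 4 and m = 29 · 113 = 3277 (a product of primes ≡ 1 (mod 4)); a representation of m scales to one of n via (k·x)² + (k·y)² = k²(x² + y²). Each prime p ≡ 1 (mod 4) is itself a sum of two squares; find a² by testing p − a² for a perfect square:
  29: 29 − 1² = 28, 29 − 2² = 25 = 5² ⇒ 29 = 2² + 5².
  113: 113 − 1² = 112, 113 − 2² = 109, 113 − 3² = 104, 113 − 4² = 97, 113 − 5² = 88, 113 − 6² = 77, 113 − 7² = 64 = 8² ⇒ 113 = 7² + 8².
  Combine using the Brahmagupta–Fibonacci identity (a² + b²)(c² + d²) = (ac − bd)² + (ad + bc)² = (ac + bd)² + (ad − bc)²:
  29 · 113 = 3277: from (2² + 5²)(7² + 8²), take (2·7 − 5·8, 2·8 + 5·7) = (14 − 40, 16 + 35) = (-26, 51); dropping signs (only squares matter) gives (26, 51); check 26² + 51² = 676 + 2601 = 3277 ✓.
  Scale by k = 4: (4·26, 4·51) = (104, 204).
Step 4: Order so x ≤ y and verify: 104² + 204² = 10816 + 41616 = 52432 = n. ✓

n = 52432 = 104² + 204² (one valid representation with x ≤ y).


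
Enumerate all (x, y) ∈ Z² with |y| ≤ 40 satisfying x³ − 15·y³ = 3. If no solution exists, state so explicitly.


The equation is x³ - 15y³ = 3. For fixed y, x³ = 15·y³ + 3, so a solution requires the RHS to be a perfect cube.
Strategy: iterate y from -40 to 40, compute RHS = 15·y³ + 3, and check whether it is a (positive or negative) perfect cube.
Check small values of y:
  y = 0: RHS = 3 is not a perfect cube.
  y = 1: RHS = 18 is not a perfect cube.
  y = -1: RHS = -12 is not a perfect cube.
  y = 2: RHS = 123 is not a perfect cube.
  y = -2: RHS = -117 is not a perfect cube.
  y = 3: RHS = 408 is not a perfect cube.
  y = -3: RHS = -402 is not a perfect cube.
Continuing the search up to |y| = 40 finds no solutions either.
No (x, y) in the scanned range satisfies the equation.

No integer solutions with |y| ≤ 40.


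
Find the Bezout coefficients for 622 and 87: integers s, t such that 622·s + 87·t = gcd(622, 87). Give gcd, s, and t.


Euclidean algorithm on (622, 87) — divide until remainder is 0:
  622 = 7 · 87 + 13
  87 = 6 · 13 + 9
  13 = 1 · 9 + 4
  9 = 2 · 4 + 1
  4 = 4 · 1 + 0
gcd(622, 87) = 1.
Track Bezout coefficients alongside the remainders: start with r₀ = 622 = a·1 + b·0 (s = 1, t = 0) and r₁ = 87 = a·0 + b·1 (s = 0, t = 1); each new remainder r_{k+1} = r_{k-1} − q_k·r_k inherits s_{k+1} = s_{k-1} − q_k·s_k, t_{k+1} = t_{k-1} − q_k·t_k, so r_k = a·s_k + b·t_k at every step:
  q = 7: r = 13, s = 1 − 7·0 = 1, t = 0 − 7·1 = -7  (check: 622·1 + 87·(-7) = 13)
  q = 6: r = 9, s = 0 − 6·1 = -6, t = 1 − 6·(-7) = 43  (check: 622·(-6) + 87·43 = 9)
  q = 1: r = 4, s = 1 − 1·(-6) = 7, t = -7 − 1·43 = -50  (check: 622·7 + 87·(-50) = 4)
  q = 2: r = 1, s = -6 − 2·7 = -20, t = 43 − 2·(-50) = 143  (check: 622·(-20) + 87·143 = 1)
The row with r = 1 (the gcd) gives the Bezout coefficients s = -20, t = 143.
Result: 622 · (-20) + 87 · (143) = 1.

gcd(622, 87) = 1; s = -20, t = 143 (check: 622·(-20) + 87·143 = 1).


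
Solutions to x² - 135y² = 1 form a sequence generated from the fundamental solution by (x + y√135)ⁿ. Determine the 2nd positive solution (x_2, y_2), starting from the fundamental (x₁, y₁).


Step 1: Find the fundamental solution (x₁, y₁) of x² - 135y² = 1.
  Expand √135 as a continued fraction. a₀ = ⌊√135⌋ = 11; iterate m_{k+1} = d_k·a_k − m_k, d_{k+1} = (135 − m_{k+1}²)/d_k, a_{k+1} = ⌊(a₀ + m_{k+1})/d_{k+1}⌋ (starting m₀ = 0, d₀ = 1), with convergents p_k = a_k·p_{k-1} + p_{k-2}, q_k = a_k·q_{k-1} + q_{k-2} (p₋₁ = 1, q₋₁ = 0):
  k = 0: a₀ = 11; p₀/q₀ = 11/1; p₀² − 135·q₀² = 121 − 135 = -14.
  k = 1: m = 11, d = 14, a = ⌊(11 + 11)/14⌋ = 1; p/q = (1·11 + 1)/(1·1 + 0) = 12/1; p² − 135·q² = 144 − 135 = 9.
  k = 2: m = 3, d = 9, a = ⌊(11 + 3)/9⌋ = 1; p/q = (1·12 + 11)/(1·1 + 1) = 23/2; p² − 135·q² = 529 − 540 = -11.
  k = 3: m = 6, d = 11, a = ⌊(11 + 6)/11⌋ = 1; p/q = (1·23 + 12)/(1·2 + 1) = 35/3; p² − 135·q² = 1225 − 1215 = 10.
  k = 4: m = 5, d = 10, a = ⌊(11 + 5)/10⌋ = 1; p/q = (1·35 + 23)/(1·3 + 2) = 58/5; p² − 135·q² = 3364 − 3375 = -11.
  k = 5: m = 5, d = 11, a = ⌊(11 + 5)/11⌋ = 1; p/q = (1·58 + 35)/(1·5 + 3) = 93/8; p² − 135·q² = 8649 − 8640 = 9.
  k = 6: m = 6, d = 9, a = ⌊(11 + 6)/9⌋ = 1; p/q = (1·93 + 58)/(1·8 + 5) = 151/13; p² − 135·q² = 22801 − 22815 = -14.
  k = 7: m = 3, d = 14, a = ⌊(11 + 3)/14⌋ = 1; p/q = (1·151 + 93)/(1·13 + 8) = 244/21; p² − 135·q² = 59536 − 59535 = 1.
  The first convergent with p² − 135·q² = 1 gives the fundamental solution (x₁, y₁) = (244, 21).
Step 2: Apply the recurrence (x_{n+1}, y_{n+1}) = (x₁x_n + 135y₁y_n, x₁y_n + y₁x_n) repeatedly.
  From (x_1, y_1) = (244, 21): x_2 = 244·244 + 135·21·21 = 119071; y_2 = 244·21 + 21·244 = 10248.
Step 3: Verify x_2² - 135·y_2² = 14177903041 - 14177903040 = 1 (should be 1). ✓

(x_1, y_1) = (244, 21); (x_2, y_2) = (119071, 10248).
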